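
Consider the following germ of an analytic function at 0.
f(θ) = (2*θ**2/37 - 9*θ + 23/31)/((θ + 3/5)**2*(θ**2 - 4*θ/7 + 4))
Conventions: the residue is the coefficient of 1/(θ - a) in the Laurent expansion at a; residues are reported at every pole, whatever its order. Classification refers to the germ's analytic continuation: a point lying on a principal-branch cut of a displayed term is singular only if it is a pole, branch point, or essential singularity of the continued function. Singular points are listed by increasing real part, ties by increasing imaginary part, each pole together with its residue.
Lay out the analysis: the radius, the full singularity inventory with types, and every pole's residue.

Denominator factor (θ + 3/5)^2: pole of order 2 at -3/5, modulus 3/5.
Denominator factor (θ**2 - 4*θ/7 + 4): discriminant -768/49, complex-conjugate roots (2/7) + ((8/7)*sqrt(3))*i and (2/7) - ((8/7)*sqrt(3))*i; poles of order 1, moduli 2 and 2.
The radius of convergence is the smallest modulus among the singular points: 3/5.
At the order-2 pole -3/5 set g(θ) = (θ - (-3/5))^2*f(θ) = (2*θ**2/37 - 9*θ + 23/31)/(θ**2 - 4*θ/7 + 4).
Order-2 pole: residue = g'(a); g'(-3/5) = -35938525/25061173, so the residue is -35938525/25061173.
The factor θ**2 - 4*θ/7 + 4 splits as (θ - a)(θ - a') with a = (2/7) - ((8/7)*sqrt(3))*i, a' = (2/7) + ((8/7)*sqrt(3))*i. At the order-1 pole a set g(θ) = (θ - a)*f(θ) = [(2*θ**2/37 - 9*θ + 23/31)/(θ + 3/5)**2] / (θ - a').
Simple pole: residue = g(a) at a = (2/7) - ((8/7)*sqrt(3))*i, which is (35938525/50122346) - ((13738317425/37291025424)*sqrt(3))*i.
The factor θ**2 - 4*θ/7 + 4 splits as (θ - a)(θ - a') with a = (2/7) + ((8/7)*sqrt(3))*i, a' = (2/7) - ((8/7)*sqrt(3))*i. At the order-1 pole a set g(θ) = (θ - a)*f(θ) = [(2*θ**2/37 - 9*θ + 23/31)/(θ + 3/5)**2] / (θ - a').
Simple pole: residue = g(a) at a = (2/7) + ((8/7)*sqrt(3))*i, which is (35938525/50122346) + ((13738317425/37291025424)*sqrt(3))*i.
List the singular points by increasing real part (a conjugate pair: the negative imaginary part first).

Radius of convergence at 0: 3/5.
At -3/5: a pole of order 2; residue -35938525/25061173.
At (2/7) - ((8/7)*sqrt(3))*i: a pole of order 1; residue (35938525/50122346) - ((13738317425/37291025424)*sqrt(3))*i.
At (2/7) + ((8/7)*sqrt(3))*i: a pole of order 1; residue (35938525/50122346) + ((13738317425/37291025424)*sqrt(3))*i.


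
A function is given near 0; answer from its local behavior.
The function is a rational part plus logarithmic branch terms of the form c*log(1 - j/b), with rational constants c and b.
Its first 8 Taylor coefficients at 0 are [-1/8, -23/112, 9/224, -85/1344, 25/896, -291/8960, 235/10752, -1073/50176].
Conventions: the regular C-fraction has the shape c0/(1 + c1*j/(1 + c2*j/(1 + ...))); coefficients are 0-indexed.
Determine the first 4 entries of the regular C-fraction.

Taylor coefficients (read off): a_0 = -1/8, a_1 = -23/112, a_2 = 9/224, a_3 = -85/1344.
c0 = a_0 = -1/8. Peel one level at a time: if S = 1 + c*j/S' with S'(0) = 1, then c is the j-coefficient of S and S' = c*j/(S - 1).
S_1 = c0/f = 1 + (-23/14)*j + (148/49)*j^2 + ...; c1 = -23/14.
S_2 = c1*j/(S_1 - 1) = 1 + (296/161)*j + (-428/1587)*j^2 + ...; c2 = 296/161.
S_3 = c2*j/(S_2 - 1) = 1 + (749/5106)*j + ...; c3 = 749/5106.

The regular C-fraction coefficients are [-1/8, -23/14, 296/161, 749/5106].


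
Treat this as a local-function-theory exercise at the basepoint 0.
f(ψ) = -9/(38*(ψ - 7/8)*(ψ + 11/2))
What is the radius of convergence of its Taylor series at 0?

Denominator factor (ψ + 11/2): pole of order 1 at -11/2, modulus 11/2.
Denominator factor (ψ - 7/8): pole of order 1 at 7/8, modulus 7/8.
The radius of convergence is the smallest modulus among the singular points: 7/8.

The radius of convergence is 7/8.


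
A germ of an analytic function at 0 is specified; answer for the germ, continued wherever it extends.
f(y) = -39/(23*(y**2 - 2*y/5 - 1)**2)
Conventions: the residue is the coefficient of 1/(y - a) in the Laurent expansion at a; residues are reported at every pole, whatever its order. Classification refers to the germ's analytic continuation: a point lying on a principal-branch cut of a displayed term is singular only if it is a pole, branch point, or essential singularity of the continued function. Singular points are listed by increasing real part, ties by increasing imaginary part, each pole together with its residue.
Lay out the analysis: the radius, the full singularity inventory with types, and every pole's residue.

Denominator factor (y**2 - 2*y/5 - 1)^2: discriminant 104/25, real irrational roots 1/5 + (1/5)*sqrt(26) and 1/5 - (1/5)*sqrt(26); poles of order 2, moduli 1/5 + (1/5)*sqrt(26) and -1/5 + (1/5)*sqrt(26).
The radius of convergence is the smallest modulus among the singular points: -1/5 + (1/5)*sqrt(26).
The factor y**2 - 2*y/5 - 1 splits as (y - a)(y - a') with a = 1/5 - (1/5)*sqrt(26), a' = 1/5 + (1/5)*sqrt(26). At the order-2 pole a set g(y) = (y - a)^2*f(y) = [-39/23] / (y - a')^2.
Order-2 pole: residue = g'(a); g'(1/5 - (1/5)*sqrt(26)) = -(375/4784)*sqrt(26), so the residue is -(375/4784)*sqrt(26).
The factor y**2 - 2*y/5 - 1 splits as (y - a)(y - a') with a = 1/5 + (1/5)*sqrt(26), a' = 1/5 - (1/5)*sqrt(26). At the order-2 pole a set g(y) = (y - a)^2*f(y) = [-39/23] / (y - a')^2.
Order-2 pole: residue = g'(a); g'(1/5 + (1/5)*sqrt(26)) = (375/4784)*sqrt(26), so the residue is (375/4784)*sqrt(26).
List the singular points by increasing real part (a conjugate pair: the negative imaginary part first).

Radius of convergence at 0: -1/5 + (1/5)*sqrt(26).
At 1/5 - (1/5)*sqrt(26): a pole of order 2; residue -(375/4784)*sqrt(26).
At 1/5 + (1/5)*sqrt(26): a pole of order 2; residue (375/4784)*sqrt(26).


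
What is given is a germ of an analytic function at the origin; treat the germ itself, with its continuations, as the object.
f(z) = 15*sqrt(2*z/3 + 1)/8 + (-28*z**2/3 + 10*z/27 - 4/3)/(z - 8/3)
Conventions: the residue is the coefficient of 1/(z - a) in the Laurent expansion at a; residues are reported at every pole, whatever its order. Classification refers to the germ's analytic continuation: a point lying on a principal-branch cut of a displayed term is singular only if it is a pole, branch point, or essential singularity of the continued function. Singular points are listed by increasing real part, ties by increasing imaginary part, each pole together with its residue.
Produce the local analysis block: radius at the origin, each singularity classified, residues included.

Radius of convergence at 0: 3/2.
At -3/2: an algebraic (square-root) branch point.
At 8/3: a pole of order 1; residue -5404/81.

Denominator factor (z - 8/3): pole of order 1 at 8/3, modulus 8/3.
Branch term (15/8)*sqrt(1 - z/(-3/2)): its argument vanishes at z = -3/2, a square-root branch point, modulus 3/2.
The radius of convergence is the smallest modulus among the singular points: 3/2.
The branch term is analytic at 8/3 and contributes nothing to the residue; only the rational part matters.
At the order-1 pole 8/3 set g(z) = (z - (8/3))*(rational part) = -28*z**2/3 + 10*z/27 - 4/3.
Simple pole: residue = g(a) at a = 8/3, which is -5404/81.
List the singular points by increasing real part (a conjugate pair: the negative imaginary part first).


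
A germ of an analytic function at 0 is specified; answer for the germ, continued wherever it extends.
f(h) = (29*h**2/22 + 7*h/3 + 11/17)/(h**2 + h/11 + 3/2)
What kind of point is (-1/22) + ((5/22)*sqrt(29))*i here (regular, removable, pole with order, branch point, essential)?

The point is a pole of order 1.

The denominator factor h**2 + h/11 + 3/2 vanishes at (-1/22) + ((5/22)*sqrt(29))*i and appears to the power 1; the numerator there equals (-97126/67881) + ((8035/15972)*sqrt(29))*i, nonzero, and no other factor vanishes.
Hence a pole whose order is the multiplicity, 1.


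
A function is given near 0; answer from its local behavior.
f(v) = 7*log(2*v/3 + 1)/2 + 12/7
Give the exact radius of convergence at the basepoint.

Branch term (7/2)*log(1 - v/(-3/2)): its argument vanishes at v = -3/2, a logarithmic branch point, modulus 3/2.
The radius of convergence is the smallest modulus among the singular points: 3/2.

The radius of convergence is 3/2.


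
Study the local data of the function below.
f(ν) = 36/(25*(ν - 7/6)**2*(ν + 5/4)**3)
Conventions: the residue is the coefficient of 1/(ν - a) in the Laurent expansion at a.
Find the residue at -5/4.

At the order-3 pole -5/4 set g(ν) = (ν - (-5/4))^3*f(ν) = 36/(25*(ν - 7/6)**2).
Order-3 pole: residue = g''(a)/2; g''(-5/4) = 4478976/17682025, so the residue is 2239488/17682025.

The residue is 2239488/17682025.


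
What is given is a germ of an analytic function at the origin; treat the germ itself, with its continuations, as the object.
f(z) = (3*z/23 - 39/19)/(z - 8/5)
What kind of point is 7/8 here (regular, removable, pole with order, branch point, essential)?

Denominator factors: z - 8/5 = -29/40 at z = 7/8 — none vanishes.
So the germ continues analytically to 7/8.

The point is a regular point.


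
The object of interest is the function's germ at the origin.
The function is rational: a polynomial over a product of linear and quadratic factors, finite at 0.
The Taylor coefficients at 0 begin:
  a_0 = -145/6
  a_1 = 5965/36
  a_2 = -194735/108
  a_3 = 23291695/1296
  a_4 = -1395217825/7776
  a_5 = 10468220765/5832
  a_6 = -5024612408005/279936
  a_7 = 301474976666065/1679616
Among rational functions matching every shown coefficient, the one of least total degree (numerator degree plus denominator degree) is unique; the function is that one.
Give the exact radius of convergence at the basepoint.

The radius of convergence is 1/10.

No rational of total degree below 5 reproduces all 8 coefficients; solving the [2/3] Pade equations on them gives f(ν) = (-8*ν**2/3 - 38*ν/33 - 29/33)/((ν + 1/10)*(ν**2 - 2*ν/3 + 4/11)), whose expansion matches every shown term.
Denominator factor (ν**2 - 2*ν/3 + 4/11): discriminant -100/99, complex-conjugate roots (1/3) + ((5/33)*sqrt(11))*i and (1/3) - ((5/33)*sqrt(11))*i; poles of order 1, moduli (2/11)*sqrt(11) and (2/11)*sqrt(11).
Denominator factor (ν + 1/10): pole of order 1 at -1/10, modulus 1/10.
The radius of convergence is the smallest modulus among the singular points: 1/10.


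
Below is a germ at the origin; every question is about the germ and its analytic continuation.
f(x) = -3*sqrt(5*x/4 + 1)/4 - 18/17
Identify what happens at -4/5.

The point is an algebraic (square-root) branch point.

The term (-3/4)*sqrt(1 - x/(-4/5)) has argument 1 - -4/5/(-4/5) = 0 at -4/5: a square-root (algebraic, two-sheeted) branch point; the remaining terms are analytic or single-valued there.


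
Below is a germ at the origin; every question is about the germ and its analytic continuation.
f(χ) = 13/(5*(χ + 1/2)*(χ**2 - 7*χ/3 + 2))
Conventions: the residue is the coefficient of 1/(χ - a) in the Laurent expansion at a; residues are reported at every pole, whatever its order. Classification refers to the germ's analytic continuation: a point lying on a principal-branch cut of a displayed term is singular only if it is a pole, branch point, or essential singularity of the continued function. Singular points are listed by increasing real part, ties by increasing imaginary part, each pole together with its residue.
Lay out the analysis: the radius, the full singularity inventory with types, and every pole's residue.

Radius of convergence at 0: 1/2.
At -1/2: a pole of order 1; residue 156/205.
At (7/6) - ((1/6)*sqrt(23))*i: a pole of order 1; residue (-78/205) + ((156/943)*sqrt(23))*i.
At (7/6) + ((1/6)*sqrt(23))*i: a pole of order 1; residue (-78/205) - ((156/943)*sqrt(23))*i.

Denominator factor (χ**2 - 7*χ/3 + 2): discriminant -23/9, complex-conjugate roots (7/6) + ((1/6)*sqrt(23))*i and (7/6) - ((1/6)*sqrt(23))*i; poles of order 1, moduli sqrt(2) and sqrt(2).
Denominator factor (χ + 1/2): pole of order 1 at -1/2, modulus 1/2.
The radius of convergence is the smallest modulus among the singular points: 1/2.
At the order-1 pole -1/2 set g(χ) = (χ - (-1/2))*f(χ) = 13/(5*(χ**2 - 7*χ/3 + 2)).
Simple pole: residue = g(a) at a = -1/2, which is 156/205.
The factor χ**2 - 7*χ/3 + 2 splits as (χ - a)(χ - a') with a = (7/6) - ((1/6)*sqrt(23))*i, a' = (7/6) + ((1/6)*sqrt(23))*i. At the order-1 pole a set g(χ) = (χ - a)*f(χ) = [13/(5*(χ + 1/2))] / (χ - a').
Simple pole: residue = g(a) at a = (7/6) - ((1/6)*sqrt(23))*i, which is (-78/205) + ((156/943)*sqrt(23))*i.
The factor χ**2 - 7*χ/3 + 2 splits as (χ - a)(χ - a') with a = (7/6) + ((1/6)*sqrt(23))*i, a' = (7/6) - ((1/6)*sqrt(23))*i. At the order-1 pole a set g(χ) = (χ - a)*f(χ) = [13/(5*(χ + 1/2))] / (χ - a').
Simple pole: residue = g(a) at a = (7/6) + ((1/6)*sqrt(23))*i, which is (-78/205) - ((156/943)*sqrt(23))*i.
List the singular points by increasing real part (a conjugate pair: the negative imaginary part first).


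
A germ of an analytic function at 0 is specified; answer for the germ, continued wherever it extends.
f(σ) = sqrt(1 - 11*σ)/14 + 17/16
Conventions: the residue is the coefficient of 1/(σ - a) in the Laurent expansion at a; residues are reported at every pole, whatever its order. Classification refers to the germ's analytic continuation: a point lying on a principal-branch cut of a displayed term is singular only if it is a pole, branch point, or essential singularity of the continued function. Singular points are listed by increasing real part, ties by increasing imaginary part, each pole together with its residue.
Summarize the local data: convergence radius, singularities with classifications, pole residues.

Radius of convergence at 0: 1/11.
At 1/11: an algebraic (square-root) branch point.

Branch term (1/14)*sqrt(1 - σ/(1/11)): its argument vanishes at σ = 1/11, a square-root branch point, modulus 1/11.
The radius of convergence is the smallest modulus among the singular points: 1/11.


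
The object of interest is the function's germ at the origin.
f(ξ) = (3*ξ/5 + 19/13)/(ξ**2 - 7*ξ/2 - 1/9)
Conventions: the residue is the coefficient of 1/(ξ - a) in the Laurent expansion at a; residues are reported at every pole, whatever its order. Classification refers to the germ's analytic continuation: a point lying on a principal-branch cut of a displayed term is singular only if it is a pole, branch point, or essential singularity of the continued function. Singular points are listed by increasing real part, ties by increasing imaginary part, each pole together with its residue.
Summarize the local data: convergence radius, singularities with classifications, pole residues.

Radius of convergence at 0: -7/4 + (1/12)*sqrt(457).
At 7/4 - (1/12)*sqrt(457): a pole of order 1; residue 3/10 - (1959/59410)*sqrt(457).
At 7/4 + (1/12)*sqrt(457): a pole of order 1; residue 3/10 + (1959/59410)*sqrt(457).

Denominator factor (ξ**2 - 7*ξ/2 - 1/9): discriminant 457/36, real irrational roots 7/4 + (1/12)*sqrt(457) and 7/4 - (1/12)*sqrt(457); poles of order 1, moduli 7/4 + (1/12)*sqrt(457) and -7/4 + (1/12)*sqrt(457).
The radius of convergence is the smallest modulus among the singular points: -7/4 + (1/12)*sqrt(457).
The factor ξ**2 - 7*ξ/2 - 1/9 splits as (ξ - a)(ξ - a') with a = 7/4 - (1/12)*sqrt(457), a' = 7/4 + (1/12)*sqrt(457). At the order-1 pole a set g(ξ) = (ξ - a)*f(ξ) = [3*ξ/5 + 19/13] / (ξ - a').
Simple pole: residue = g(a) at a = 7/4 - (1/12)*sqrt(457), which is 3/10 - (1959/59410)*sqrt(457).
The factor ξ**2 - 7*ξ/2 - 1/9 splits as (ξ - a)(ξ - a') with a = 7/4 + (1/12)*sqrt(457), a' = 7/4 - (1/12)*sqrt(457). At the order-1 pole a set g(ξ) = (ξ - a)*f(ξ) = [3*ξ/5 + 19/13] / (ξ - a').
Simple pole: residue = g(a) at a = 7/4 + (1/12)*sqrt(457), which is 3/10 + (1959/59410)*sqrt(457).
List the singular points by increasing real part (a conjugate pair: the negative imaginary part first).


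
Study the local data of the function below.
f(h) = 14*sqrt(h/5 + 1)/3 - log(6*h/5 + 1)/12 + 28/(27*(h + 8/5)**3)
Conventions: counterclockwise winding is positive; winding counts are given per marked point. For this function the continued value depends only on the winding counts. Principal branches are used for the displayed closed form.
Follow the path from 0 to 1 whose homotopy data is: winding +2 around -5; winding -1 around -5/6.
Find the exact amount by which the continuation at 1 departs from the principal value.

Continued minus principal equals (1/6)*pi*i.

The rational part is single-valued and drops out of the difference; each branch term changes only by its own monodromy.
(14/3)*sqrt(1 - h/(-5)): winding +2 is even, the square root returns to the same sheet, contribution 0.
(-1/12)*log(1 - h/(-5/6)): each positive loop around -5/6 adds 2*pi*i to the log, so winding -1 contributes (-1/12)*(-1)*2*pi*i = (1/6)*pi*i.
Summing the contributions at h = 1 gives (1/6)*pi*i.


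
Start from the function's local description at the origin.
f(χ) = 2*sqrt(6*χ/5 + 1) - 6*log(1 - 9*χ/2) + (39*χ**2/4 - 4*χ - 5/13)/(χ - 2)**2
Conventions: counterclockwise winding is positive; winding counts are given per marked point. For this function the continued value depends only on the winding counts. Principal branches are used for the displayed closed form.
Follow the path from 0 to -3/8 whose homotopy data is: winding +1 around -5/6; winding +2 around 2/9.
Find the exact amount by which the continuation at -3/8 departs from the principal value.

The rational part is single-valued and drops out of the difference; each branch term changes only by its own monodromy.
(-6)*log(1 - χ/(2/9)): each positive loop around 2/9 adds 2*pi*i to the log, so winding +2 contributes (-6)*(2)*2*pi*i = -(24)*pi*i.
(2)*sqrt(1 - χ/(-5/6)): winding +1 is odd, the square root flips sign, contributing -2*(2)*sqrt(1 - (-3/8)/(-5/6)) = -2*(2)*sqrt(11/20) = -(2/5)*sqrt(55).
Summing the contributions at χ = -3/8 gives (-(2/5)*sqrt(55)) - ((24)*pi)*i.

Continued minus principal equals (-(2/5)*sqrt(55)) - ((24)*pi)*i.


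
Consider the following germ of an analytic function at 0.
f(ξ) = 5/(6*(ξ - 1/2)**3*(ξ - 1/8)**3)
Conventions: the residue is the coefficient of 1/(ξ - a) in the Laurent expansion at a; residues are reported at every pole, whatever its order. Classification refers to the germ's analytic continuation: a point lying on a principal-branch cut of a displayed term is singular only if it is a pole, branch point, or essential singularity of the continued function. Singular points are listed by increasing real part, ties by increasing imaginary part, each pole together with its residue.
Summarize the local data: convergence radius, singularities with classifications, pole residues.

Denominator factor (ξ - 1/2)^3: pole of order 3 at 1/2, modulus 1/2.
Denominator factor (ξ - 1/8)^3: pole of order 3 at 1/8, modulus 1/8.
The radius of convergence is the smallest modulus among the singular points: 1/8.
At the order-3 pole 1/8 set g(ξ) = (ξ - (1/8))^3*f(ξ) = 5/(6*(ξ - 1/2)**3).
Order-3 pole: residue = g''(a)/2; g''(1/8) = -327680/243, so the residue is -163840/243.
At the order-3 pole 1/2 set g(ξ) = (ξ - (1/2))^3*f(ξ) = 5/(6*(ξ - 1/8)**3).
Order-3 pole: residue = g''(a)/2; g''(1/2) = 327680/243, so the residue is 163840/243.
List the singular points by increasing real part (a conjugate pair: the negative imaginary part first).

Radius of convergence at 0: 1/8.
At 1/8: a pole of order 3; residue -163840/243.
At 1/2: a pole of order 3; residue 163840/243.


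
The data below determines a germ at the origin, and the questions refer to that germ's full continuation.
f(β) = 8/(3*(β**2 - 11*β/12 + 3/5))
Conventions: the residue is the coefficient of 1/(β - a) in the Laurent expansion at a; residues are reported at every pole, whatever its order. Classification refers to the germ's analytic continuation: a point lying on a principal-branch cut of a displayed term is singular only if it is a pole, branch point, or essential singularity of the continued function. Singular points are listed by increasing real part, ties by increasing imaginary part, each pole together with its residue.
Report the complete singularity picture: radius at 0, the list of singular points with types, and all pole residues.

Radius of convergence at 0: (1/5)*sqrt(15).
At (11/24) - ((1/120)*sqrt(5615))*i: a pole of order 1; residue ((32/1123)*sqrt(5615))*i.
At (11/24) + ((1/120)*sqrt(5615))*i: a pole of order 1; residue -((32/1123)*sqrt(5615))*i.

Denominator factor (β**2 - 11*β/12 + 3/5): discriminant -1123/720, complex-conjugate roots (11/24) + ((1/120)*sqrt(5615))*i and (11/24) - ((1/120)*sqrt(5615))*i; poles of order 1, moduli (1/5)*sqrt(15) and (1/5)*sqrt(15).
The radius of convergence is the smallest modulus among the singular points: (1/5)*sqrt(15).
The factor β**2 - 11*β/12 + 3/5 splits as (β - a)(β - a') with a = (11/24) - ((1/120)*sqrt(5615))*i, a' = (11/24) + ((1/120)*sqrt(5615))*i. At the order-1 pole a set g(β) = (β - a)*f(β) = [8/3] / (β - a').
Simple pole: residue = g(a) at a = (11/24) - ((1/120)*sqrt(5615))*i, which is ((32/1123)*sqrt(5615))*i.
The factor β**2 - 11*β/12 + 3/5 splits as (β - a)(β - a') with a = (11/24) + ((1/120)*sqrt(5615))*i, a' = (11/24) - ((1/120)*sqrt(5615))*i. At the order-1 pole a set g(β) = (β - a)*f(β) = [8/3] / (β - a').
Simple pole: residue = g(a) at a = (11/24) + ((1/120)*sqrt(5615))*i, which is -((32/1123)*sqrt(5615))*i.
List the singular points by increasing real part (a conjugate pair: the negative imaginary part first).


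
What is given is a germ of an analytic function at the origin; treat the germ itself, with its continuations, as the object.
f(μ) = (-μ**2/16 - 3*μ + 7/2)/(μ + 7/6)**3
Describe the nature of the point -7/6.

The point is a pole of order 3.

The denominator factor μ + 7/6 vanishes at -7/6 and appears to the power 3; the numerator there equals 3983/576, nonzero, and no other factor vanishes.
Hence a pole whose order is the multiplicity, 3.


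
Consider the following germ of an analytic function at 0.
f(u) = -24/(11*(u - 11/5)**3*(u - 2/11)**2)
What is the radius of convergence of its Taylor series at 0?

Denominator factor (u - 11/5)^3: pole of order 3 at 11/5, modulus 11/5.
Denominator factor (u - 2/11)^2: pole of order 2 at 2/11, modulus 2/11.
The radius of convergence is the smallest modulus among the singular points: 2/11.

The radius of convergence is 2/11.


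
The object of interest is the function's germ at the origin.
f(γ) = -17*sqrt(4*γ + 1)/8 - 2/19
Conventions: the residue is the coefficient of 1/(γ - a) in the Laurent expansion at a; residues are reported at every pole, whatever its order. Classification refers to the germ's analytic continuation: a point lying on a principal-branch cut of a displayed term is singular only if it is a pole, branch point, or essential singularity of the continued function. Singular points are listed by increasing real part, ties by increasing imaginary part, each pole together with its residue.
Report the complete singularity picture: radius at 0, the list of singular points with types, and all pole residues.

Branch term (-17/8)*sqrt(1 - γ/(-1/4)): its argument vanishes at γ = -1/4, a square-root branch point, modulus 1/4.
The radius of convergence is the smallest modulus among the singular points: 1/4.

Radius of convergence at 0: 1/4.
At -1/4: an algebraic (square-root) branch point.


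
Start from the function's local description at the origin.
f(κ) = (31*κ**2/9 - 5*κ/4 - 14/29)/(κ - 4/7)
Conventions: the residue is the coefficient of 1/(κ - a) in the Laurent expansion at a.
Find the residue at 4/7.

At the order-1 pole 4/7 set g(κ) = (κ - (4/7))*f(κ) = 31*κ**2/9 - 5*κ/4 - 14/29.
Simple pole: residue = g(a) at a = 4/7, which is -925/12789.

The residue is -925/12789.


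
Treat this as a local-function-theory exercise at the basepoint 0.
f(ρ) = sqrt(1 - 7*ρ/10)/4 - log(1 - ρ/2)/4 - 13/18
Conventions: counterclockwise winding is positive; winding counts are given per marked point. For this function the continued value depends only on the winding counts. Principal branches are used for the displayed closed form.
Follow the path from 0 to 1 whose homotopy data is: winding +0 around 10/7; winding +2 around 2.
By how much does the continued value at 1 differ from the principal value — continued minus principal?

Continued minus principal equals -pi*i.

The rational part is single-valued and drops out of the difference; each branch term changes only by its own monodromy.
(1/4)*sqrt(1 - ρ/(10/7)): winding +0 is even, the square root returns to the same sheet, contribution 0.
(-1/4)*log(1 - ρ/(2)): each positive loop around 2 adds 2*pi*i to the log, so winding +2 contributes (-1/4)*(2)*2*pi*i = -pi*i.
Summing the contributions at ρ = 1 gives -pi*i.


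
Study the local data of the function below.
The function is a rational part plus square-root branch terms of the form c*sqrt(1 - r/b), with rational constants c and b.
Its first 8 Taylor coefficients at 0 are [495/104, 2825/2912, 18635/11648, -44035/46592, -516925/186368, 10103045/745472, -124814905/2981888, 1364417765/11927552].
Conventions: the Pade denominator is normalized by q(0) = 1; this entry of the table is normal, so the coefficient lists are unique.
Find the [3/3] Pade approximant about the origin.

The Pade approximant has numerator coefficients [495/104, 236700505/12155584, 130783725/5643664, 135876645/12155584]; denominator coefficients [1, 843811/217064, 3247551/868256, 830187/1736512].

Taylor coefficients needed (read off): a_0 = 495/104, a_1 = 2825/2912, a_2 = 18635/11648, a_3 = -44035/46592, a_4 = -516925/186368, a_5 = 10103045/745472, a_6 = -124814905/2981888.
Write the denominator as Q(r) = 1 + q1*r + q2*r^2 + q3*r^3. Requiring Q*f - P = O(r^7) with deg P <= 3 kills the coefficients of r^4..r^6 in Q*f:
  r^4: a_4 + q1*a_3 + q2*a_2 + q3*a_1 = 0, i.e. -516925/186368 + (-44035/46592)*q1 + (18635/11648)*q2 + (2825/2912)*q3 = 0.
  r^5: a_5 + q1*a_4 + q2*a_3 + q3*a_2 = 0, i.e. 10103045/745472 + (-516925/186368)*q1 + (-44035/46592)*q2 + (18635/11648)*q3 = 0.
  r^6: a_6 + q1*a_5 + q2*a_4 + q3*a_3 = 0, i.e. -124814905/2981888 + (10103045/745472)*q1 + (-516925/186368)*q2 + (-44035/46592)*q3 = 0.
Solving this linear system: q1 = 843811/217064, q2 = 3247551/868256, q3 = 830187/1736512.
The numerator is Q*f truncated at degree 3: P0 = a_0 = 495/104; P1 = a_1 + q1*a_0 = 236700505/12155584; P2 = a_2 + q1*a_1 + q2*a_0 = 130783725/5643664; P3 = a_3 + q1*a_2 + q2*a_1 + q3*a_0 = 135876645/12155584.


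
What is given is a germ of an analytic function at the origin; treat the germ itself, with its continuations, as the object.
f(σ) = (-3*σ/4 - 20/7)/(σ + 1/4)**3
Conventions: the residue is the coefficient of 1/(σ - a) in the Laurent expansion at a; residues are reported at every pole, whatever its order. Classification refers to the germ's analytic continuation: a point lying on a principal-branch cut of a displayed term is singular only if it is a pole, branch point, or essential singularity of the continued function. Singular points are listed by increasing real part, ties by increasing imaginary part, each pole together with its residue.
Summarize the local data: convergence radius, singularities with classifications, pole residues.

Radius of convergence at 0: 1/4.
At -1/4: a pole of order 3; residue 0.

Denominator factor (σ + 1/4)^3: pole of order 3 at -1/4, modulus 1/4.
The radius of convergence is the smallest modulus among the singular points: 1/4.
At the order-3 pole -1/4 set g(σ) = (σ - (-1/4))^3*f(σ) = -3*σ/4 - 20/7.
Order-3 pole: residue = g''(a)/2; g''(-1/4) = 0, so the residue is 0.


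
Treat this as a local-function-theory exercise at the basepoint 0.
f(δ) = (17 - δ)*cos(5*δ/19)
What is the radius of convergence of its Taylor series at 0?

The factor cos(5*δ/19) is entire and contributes no finite singular point.
The polynomial part has no poles.
No finite singular points: the Taylor series at 0 converges everywhere.

The radius of convergence is infinite.


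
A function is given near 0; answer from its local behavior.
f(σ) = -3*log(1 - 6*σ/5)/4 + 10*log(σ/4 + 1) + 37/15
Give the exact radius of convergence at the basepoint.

The radius of convergence is 5/6.

Branch term (10)*log(1 - σ/(-4)): its argument vanishes at σ = -4, a logarithmic branch point, modulus 4.
Branch term (-3/4)*log(1 - σ/(5/6)): its argument vanishes at σ = 5/6, a logarithmic branch point, modulus 5/6.
The radius of convergence is the smallest modulus among the singular points: 5/6.


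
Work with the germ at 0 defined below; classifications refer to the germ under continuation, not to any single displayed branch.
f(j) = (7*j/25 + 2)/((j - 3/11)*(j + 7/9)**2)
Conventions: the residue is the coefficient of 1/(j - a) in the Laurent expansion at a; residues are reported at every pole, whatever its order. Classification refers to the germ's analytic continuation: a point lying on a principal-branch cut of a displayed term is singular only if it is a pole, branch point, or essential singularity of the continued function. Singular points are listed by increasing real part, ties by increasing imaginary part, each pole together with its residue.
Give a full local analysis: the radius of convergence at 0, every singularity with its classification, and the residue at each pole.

Denominator factor (j - 3/11): pole of order 1 at 3/11, modulus 3/11.
Denominator factor (j + 7/9)^2: pole of order 2 at -7/9, modulus 7/9.
The radius of convergence is the smallest modulus among the singular points: 3/11.
At the order-2 pole -7/9 set g(j) = (j - (-7/9))^2*f(j) = (7*j/25 + 2)/(j - 3/11).
Order-2 pole: residue = g'(a); g'(-7/9) = -508761/270400, so the residue is -508761/270400.
At the order-1 pole 3/11 set g(j) = (j - (3/11))*f(j) = (7*j/25 + 2)/(j + 7/9)**2.
Simple pole: residue = g(a) at a = 3/11, which is 508761/270400.
List the singular points by increasing real part (a conjugate pair: the negative imaginary part first).

Radius of convergence at 0: 3/11.
At -7/9: a pole of order 2; residue -508761/270400.
At 3/11: a pole of order 1; residue 508761/270400.


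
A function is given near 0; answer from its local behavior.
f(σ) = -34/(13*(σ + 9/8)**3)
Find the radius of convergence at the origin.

The radius of convergence is 9/8.

Denominator factor (σ + 9/8)^3: pole of order 3 at -9/8, modulus 9/8.
The radius of convergence is the smallest modulus among the singular points: 9/8.


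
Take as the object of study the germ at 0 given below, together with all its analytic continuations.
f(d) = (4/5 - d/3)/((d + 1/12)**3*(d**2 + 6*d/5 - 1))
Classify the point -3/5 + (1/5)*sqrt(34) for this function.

The point is a pole of order 1.

The denominator factor d**2 + 6*d/5 - 1 vanishes at -3/5 + (1/5)*sqrt(34) and appears to the power 1; the numerator there equals 1 - (1/15)*sqrt(34), nonzero, and no other factor vanishes.
Hence a pole whose order is the multiplicity, 1.


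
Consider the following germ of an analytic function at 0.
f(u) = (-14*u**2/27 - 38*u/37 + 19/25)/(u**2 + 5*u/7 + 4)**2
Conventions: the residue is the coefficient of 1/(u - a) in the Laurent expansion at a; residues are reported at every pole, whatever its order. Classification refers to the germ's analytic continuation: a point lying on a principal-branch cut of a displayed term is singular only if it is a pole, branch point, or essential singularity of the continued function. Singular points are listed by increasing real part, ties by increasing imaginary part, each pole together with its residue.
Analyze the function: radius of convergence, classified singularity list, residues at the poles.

Denominator factor (u**2 + 5*u/7 + 4)^2: discriminant -759/49, complex-conjugate roots (-5/14) + ((1/14)*sqrt(759))*i and (-5/14) - ((1/14)*sqrt(759))*i; poles of order 2, moduli 2 and 2.
The radius of convergence is the smallest modulus among the singular points: 2.
The factor u**2 + 5*u/7 + 4 splits as (u - a)(u - a') with a = (-5/14) - ((1/14)*sqrt(759))*i, a' = (-5/14) + ((1/14)*sqrt(759))*i. At the order-2 pole a set g(u) = (u - a)^2*f(u) = [-14*u**2/27 - 38*u/37 + 19/25] / (u - a')^2.
Order-2 pole: residue = g'(a); g'((-5/14) - ((1/14)*sqrt(759))*i) = -((16229584/14387622975)*sqrt(759))*i, so the residue is -((16229584/14387622975)*sqrt(759))*i.
The factor u**2 + 5*u/7 + 4 splits as (u - a)(u - a') with a = (-5/14) + ((1/14)*sqrt(759))*i, a' = (-5/14) - ((1/14)*sqrt(759))*i. At the order-2 pole a set g(u) = (u - a)^2*f(u) = [-14*u**2/27 - 38*u/37 + 19/25] / (u - a')^2.
Order-2 pole: residue = g'(a); g'((-5/14) + ((1/14)*sqrt(759))*i) = ((16229584/14387622975)*sqrt(759))*i, so the residue is ((16229584/14387622975)*sqrt(759))*i.
List the singular points by increasing real part (a conjugate pair: the negative imaginary part first).

Radius of convergence at 0: 2.
At (-5/14) - ((1/14)*sqrt(759))*i: a pole of order 2; residue -((16229584/14387622975)*sqrt(759))*i.
At (-5/14) + ((1/14)*sqrt(759))*i: a pole of order 2; residue ((16229584/14387622975)*sqrt(759))*i.


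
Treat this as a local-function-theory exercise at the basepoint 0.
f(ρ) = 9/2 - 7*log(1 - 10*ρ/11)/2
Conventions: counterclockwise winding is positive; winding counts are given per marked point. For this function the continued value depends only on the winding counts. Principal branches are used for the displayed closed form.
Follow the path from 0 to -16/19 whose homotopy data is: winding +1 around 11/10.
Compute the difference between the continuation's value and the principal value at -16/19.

Continued minus principal equals -(7)*pi*i.

The rational part is single-valued and drops out of the difference; each branch term changes only by its own monodromy.
(-7/2)*log(1 - ρ/(11/10)): each positive loop around 11/10 adds 2*pi*i to the log, so winding +1 contributes (-7/2)*(1)*2*pi*i = -(7)*pi*i.
Summing the contributions at ρ = -16/19 gives -(7)*pi*i.


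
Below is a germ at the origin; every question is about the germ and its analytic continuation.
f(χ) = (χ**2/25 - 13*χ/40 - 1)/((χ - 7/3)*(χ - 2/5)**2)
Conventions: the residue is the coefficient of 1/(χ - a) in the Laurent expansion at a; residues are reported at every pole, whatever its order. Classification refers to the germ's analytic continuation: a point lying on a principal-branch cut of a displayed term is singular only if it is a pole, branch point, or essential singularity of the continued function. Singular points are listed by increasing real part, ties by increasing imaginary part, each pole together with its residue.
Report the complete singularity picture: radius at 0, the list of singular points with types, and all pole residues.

Radius of convergence at 0: 2/5.
At 2/5: a pole of order 2; residue 76053/168200.
At 7/3: a pole of order 1; residue -2773/6728.

Denominator factor (χ - 7/3): pole of order 1 at 7/3, modulus 7/3.
Denominator factor (χ - 2/5)^2: pole of order 2 at 2/5, modulus 2/5.
The radius of convergence is the smallest modulus among the singular points: 2/5.
At the order-2 pole 2/5 set g(χ) = (χ - (2/5))^2*f(χ) = (χ**2/25 - 13*χ/40 - 1)/(χ - 7/3).
Order-2 pole: residue = g'(a); g'(2/5) = 76053/168200, so the residue is 76053/168200.
At the order-1 pole 7/3 set g(χ) = (χ - (7/3))*f(χ) = (χ**2/25 - 13*χ/40 - 1)/(χ - 2/5)**2.
Simple pole: residue = g(a) at a = 7/3, which is -2773/6728.
List the singular points by increasing real part (a conjugate pair: the negative imaginary part first).


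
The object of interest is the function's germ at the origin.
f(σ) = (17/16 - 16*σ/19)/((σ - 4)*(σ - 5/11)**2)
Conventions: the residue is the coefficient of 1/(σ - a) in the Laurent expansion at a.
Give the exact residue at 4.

At the order-1 pole 4 set g(σ) = (σ - (4))*f(σ) = (17/16 - 16*σ/19)/(σ - 5/11)**2.
Simple pole: residue = g(a) at a = 4, which is -84821/462384.

The residue is -84821/462384.


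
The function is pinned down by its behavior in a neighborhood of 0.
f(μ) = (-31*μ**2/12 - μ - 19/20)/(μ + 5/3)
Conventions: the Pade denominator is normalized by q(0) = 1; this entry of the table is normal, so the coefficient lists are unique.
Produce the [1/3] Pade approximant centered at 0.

The Pade approximant has numerator coefficients [-57/100, 543797/1478140]; denominator coefficients [1, -1217312/1108605, -432512/221721, 3351968/665163].

Taylor coefficients needed (expand at 0): a_0 = -57/100, a_1 = -129/500, a_2 = -872/625, a_3 = 2616/3125, a_4 = -7848/15625.
Write the denominator as Q(μ) = 1 + q1*μ + q2*μ^2 + q3*μ^3. Requiring Q*f - P = O(μ^5) with deg P <= 1 kills the coefficients of μ^2..μ^4 in Q*f:
  μ^2: a_2 + q1*a_1 + q2*a_0 = 0, i.e. -872/625 + (-129/500)*q1 + (-57/100)*q2 = 0.
  μ^3: a_3 + q1*a_2 + q2*a_1 + q3*a_0 = 0, i.e. 2616/3125 + (-872/625)*q1 + (-129/500)*q2 + (-57/100)*q3 = 0.
  μ^4: a_4 + q1*a_3 + q2*a_2 + q3*a_1 = 0, i.e. -7848/15625 + (2616/3125)*q1 + (-872/625)*q2 + (-129/500)*q3 = 0.
Solving this linear system: q1 = -1217312/1108605, q2 = -432512/221721, q3 = 3351968/665163.
The numerator is Q*f truncated at degree 1: P0 = a_0 = -57/100; P1 = a_1 + q1*a_0 = 543797/1478140.


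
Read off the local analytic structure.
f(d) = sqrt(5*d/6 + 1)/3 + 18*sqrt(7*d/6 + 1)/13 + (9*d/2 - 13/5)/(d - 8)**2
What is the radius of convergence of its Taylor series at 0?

The radius of convergence is 6/7.

Denominator factor (d - 8)^2: pole of order 2 at 8, modulus 8.
Branch term (1/3)*sqrt(1 - d/(-6/5)): its argument vanishes at d = -6/5, a square-root branch point, modulus 6/5.
Branch term (18/13)*sqrt(1 - d/(-6/7)): its argument vanishes at d = -6/7, a square-root branch point, modulus 6/7.
The radius of convergence is the smallest modulus among the singular points: 6/7.


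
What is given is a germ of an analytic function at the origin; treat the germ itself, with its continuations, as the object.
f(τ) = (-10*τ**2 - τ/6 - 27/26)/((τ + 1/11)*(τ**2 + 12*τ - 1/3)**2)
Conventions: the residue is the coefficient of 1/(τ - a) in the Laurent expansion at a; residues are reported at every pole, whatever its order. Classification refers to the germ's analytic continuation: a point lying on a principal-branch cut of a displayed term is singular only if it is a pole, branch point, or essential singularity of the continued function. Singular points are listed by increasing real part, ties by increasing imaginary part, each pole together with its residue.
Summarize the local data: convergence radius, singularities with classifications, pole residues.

Radius of convergence at 0: -6 + (1/3)*sqrt(327).
At -6 - (1/3)*sqrt(327): a pole of order 2; residue 1894497/6869096 - (71620879/6277825352)*sqrt(327).
At -1/11: a pole of order 1; residue -1894497/3434548.
At -6 + (1/3)*sqrt(327): a pole of order 2; residue 1894497/6869096 + (71620879/6277825352)*sqrt(327).

Denominator factor (τ**2 + 12*τ - 1/3)^2: discriminant 436/3, real irrational roots -6 + (1/3)*sqrt(327) and -6 - (1/3)*sqrt(327); poles of order 2, moduli -6 + (1/3)*sqrt(327) and 6 + (1/3)*sqrt(327).
Denominator factor (τ + 1/11): pole of order 1 at -1/11, modulus 1/11.
The radius of convergence is the smallest modulus among the singular points: -6 + (1/3)*sqrt(327).
The factor τ**2 + 12*τ - 1/3 splits as (τ - a)(τ - a') with a = -6 - (1/3)*sqrt(327), a' = -6 + (1/3)*sqrt(327). At the order-2 pole a set g(τ) = (τ - a)^2*f(τ) = [(-10*τ**2 - τ/6 - 27/26)/(τ + 1/11)] / (τ - a')^2.
Order-2 pole: residue = g'(a); g'(-6 - (1/3)*sqrt(327)) = 1894497/6869096 - (71620879/6277825352)*sqrt(327), so the residue is 1894497/6869096 - (71620879/6277825352)*sqrt(327).
At the order-1 pole -1/11 set g(τ) = (τ - (-1/11))*f(τ) = (-10*τ**2 - τ/6 - 27/26)/(τ**2 + 12*τ - 1/3)**2.
Simple pole: residue = g(a) at a = -1/11, which is -1894497/3434548.
The factor τ**2 + 12*τ - 1/3 splits as (τ - a)(τ - a') with a = -6 + (1/3)*sqrt(327), a' = -6 - (1/3)*sqrt(327). At the order-2 pole a set g(τ) = (τ - a)^2*f(τ) = [(-10*τ**2 - τ/6 - 27/26)/(τ + 1/11)] / (τ - a')^2.
Order-2 pole: residue = g'(a); g'(-6 + (1/3)*sqrt(327)) = 1894497/6869096 + (71620879/6277825352)*sqrt(327), so the residue is 1894497/6869096 + (71620879/6277825352)*sqrt(327).
List the singular points by increasing real part (a conjugate pair: the negative imaginary part first).


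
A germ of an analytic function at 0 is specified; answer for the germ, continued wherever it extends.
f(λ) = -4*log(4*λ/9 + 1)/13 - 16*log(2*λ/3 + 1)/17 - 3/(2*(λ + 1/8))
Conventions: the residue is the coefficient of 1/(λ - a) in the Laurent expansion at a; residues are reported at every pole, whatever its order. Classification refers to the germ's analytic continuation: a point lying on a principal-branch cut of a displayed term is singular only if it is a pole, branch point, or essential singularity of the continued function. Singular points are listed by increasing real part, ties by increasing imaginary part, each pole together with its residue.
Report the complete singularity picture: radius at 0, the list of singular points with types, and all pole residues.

Radius of convergence at 0: 1/8.
At -9/4: a logarithmic branch point.
At -3/2: a logarithmic branch point.
At -1/8: a pole of order 1; residue -3/2.

Denominator factor (λ + 1/8): pole of order 1 at -1/8, modulus 1/8.
Branch term (-16/17)*log(1 - λ/(-3/2)): its argument vanishes at λ = -3/2, a logarithmic branch point, modulus 3/2.
Branch term (-4/13)*log(1 - λ/(-9/4)): its argument vanishes at λ = -9/4, a logarithmic branch point, modulus 9/4.
The radius of convergence is the smallest modulus among the singular points: 1/8.
The branch terms are analytic at -1/8 and contribute nothing to the residue; only the rational part matters.
At the order-1 pole -1/8 set g(λ) = (λ - (-1/8))*(rational part) = -3/2.
Simple pole: residue = g(a) at a = -1/8, which is -3/2.
List the singular points by increasing real part (a conjugate pair: the negative imaginary part first).
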